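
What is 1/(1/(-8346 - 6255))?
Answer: -14601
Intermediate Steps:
1/(1/(-8346 - 6255)) = 1/(1/(-14601)) = 1/(-1/14601) = -14601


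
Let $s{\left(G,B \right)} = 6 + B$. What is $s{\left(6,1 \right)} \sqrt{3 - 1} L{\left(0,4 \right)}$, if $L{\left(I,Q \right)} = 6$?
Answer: $42 \sqrt{2} \approx 59.397$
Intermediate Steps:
$s{\left(6,1 \right)} \sqrt{3 - 1} L{\left(0,4 \right)} = \left(6 + 1\right) \sqrt{3 - 1} \cdot 6 = 7 \sqrt{2} \cdot 6 = 42 \sqrt{2}$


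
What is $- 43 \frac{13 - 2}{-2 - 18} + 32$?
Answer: $\frac{1113}{20} \approx 55.65$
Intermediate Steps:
$- 43 \frac{13 - 2}{-2 - 18} + 32 = - 43 \frac{11}{-20} + 32 = - 43 \cdot 11 \left(- \frac{1}{20}\right) + 32 = \left(-43\right) \left(- \frac{11}{20}\right) + 32 = \frac{473}{20} + 32 = \frac{1113}{20}$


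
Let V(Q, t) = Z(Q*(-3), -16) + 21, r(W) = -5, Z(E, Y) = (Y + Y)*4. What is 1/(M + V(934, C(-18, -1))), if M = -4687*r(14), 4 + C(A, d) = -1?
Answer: 1/23328 ≈ 4.2867e-5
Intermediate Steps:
Z(E, Y) = 8*Y (Z(E, Y) = (2*Y)*4 = 8*Y)
C(A, d) = -5 (C(A, d) = -4 - 1 = -5)
V(Q, t) = -107 (V(Q, t) = 8*(-16) + 21 = -128 + 21 = -107)
M = 23435 (M = -4687*(-5) = 23435)
1/(M + V(934, C(-18, -1))) = 1/(23435 - 107) = 1/23328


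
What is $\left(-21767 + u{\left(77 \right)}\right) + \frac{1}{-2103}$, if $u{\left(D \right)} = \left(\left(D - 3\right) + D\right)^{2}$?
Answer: $\frac{2174501}{2103} \approx 1034.0$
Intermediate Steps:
$u{\left(D \right)} = \left(-3 + 2 D\right)^{2}$ ($u{\left(D \right)} = \left(\left(-3 + D\right) + D\right)^{2} = \left(-3 + 2 D\right)^{2}$)
$\left(-21767 + u{\left(77 \right)}\right) + \frac{1}{-2103} = \left(-21767 + \left(-3 + 2 \cdot 77\right)^{2}\right) + \frac{1}{-2103} = \left(-21767 + \left(-3 + 154\right)^{2}\right) - \frac{1}{2103} = \left(-21767 + 151^{2}\right) - \frac{1}{2103} = \left(-21767 + 22801\right) - \frac{1}{2103} = 1034 - \frac{1}{2103} = \frac{2174501}{2103}$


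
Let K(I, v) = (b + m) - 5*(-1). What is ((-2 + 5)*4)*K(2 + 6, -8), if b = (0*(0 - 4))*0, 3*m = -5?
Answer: 40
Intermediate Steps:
m = -5/3 (m = (1/3)*(-5) = -5/3 ≈ -1.6667)
b = 0 (b = (0*(-4))*0 = 0*0 = 0)
K(I, v) = 10/3 (K(I, v) = (0 - 5/3) - 5*(-1) = -5/3 + 5 = 10/3)
((-2 + 5)*4)*K(2 + 6, -8) = ((-2 + 5)*4)*(10/3) = (3*4)*(10/3) = 12*(10/3) = 40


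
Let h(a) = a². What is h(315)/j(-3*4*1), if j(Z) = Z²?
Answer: 11025/16 ≈ 689.06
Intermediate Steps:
h(315)/j(-3*4*1) = 315²/((-3*4*1)²) = 99225/((-12*1)²) = 99225/((-12)²) = 99225/144 = 99225*(1/144) = 11025/16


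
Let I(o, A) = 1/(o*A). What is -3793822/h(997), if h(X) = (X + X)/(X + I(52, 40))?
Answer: -3933740052271/2073760 ≈ -1.8969e+6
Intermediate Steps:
I(o, A) = 1/(A*o)
h(X) = 2*X/(1/2080 + X) (h(X) = (X + X)/(X + 1/(40*52)) = (2*X)/(X + (1/40)*(1/52)) = (2*X)/(X + 1/2080) = (2*X)/(1/2080 + X) = 2*X/(1/2080 + X))
-3793822/h(997) = -3793822/(4160*997/(1 + 2080*997)) = -3793822/(4160*997/(1 + 2073760)) = -3793822/(4160*997/2073761) = -3793822/(4160*997*(1/2073761)) = -3793822/4147520/2073761 = -3793822*2073761/4147520 = -3933740052271/2073760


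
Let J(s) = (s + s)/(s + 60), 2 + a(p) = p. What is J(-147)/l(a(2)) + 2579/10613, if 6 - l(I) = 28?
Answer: 302664/3385547 ≈ 0.089399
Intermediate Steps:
a(p) = -2 + p
J(s) = 2*s/(60 + s) (J(s) = (2*s)/(60 + s) = 2*s/(60 + s))
l(I) = -22 (l(I) = 6 - 1*28 = 6 - 28 = -22)
J(-147)/l(a(2)) + 2579/10613 = (2*(-147)/(60 - 147))/(-22) + 2579/10613 = (2*(-147)/(-87))*(-1/22) + 2579*(1/10613) = (2*(-147)*(-1/87))*(-1/22) + 2579/10613 = (98/29)*(-1/22) + 2579/10613 = -49/319 + 2579/10613 = 302664/3385547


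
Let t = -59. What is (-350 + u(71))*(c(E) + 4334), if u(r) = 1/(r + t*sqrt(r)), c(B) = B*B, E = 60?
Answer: -4734618467/1705 - 234053*sqrt(71)/121055 ≈ -2.7769e+6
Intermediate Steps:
c(B) = B**2
u(r) = 1/(r - 59*sqrt(r))
(-350 + u(71))*(c(E) + 4334) = (-350 + 1/(71 - 59*sqrt(71)))*(60**2 + 4334) = (-350 + 1/(71 - 59*sqrt(71)))*(3600 + 4334) = (-350 + 1/(71 - 59*sqrt(71)))*7934 = -2776900 + 7934/(71 - 59*sqrt(71))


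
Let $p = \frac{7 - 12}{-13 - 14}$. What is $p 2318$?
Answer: $\frac{11590}{27} \approx 429.26$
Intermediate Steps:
$p = \frac{5}{27}$ ($p = - \frac{5}{-27} = \left(-5\right) \left(- \frac{1}{27}\right) = \frac{5}{27} \approx 0.18519$)
$p 2318 = \frac{5}{27} \cdot 2318 = \frac{11590}{27}$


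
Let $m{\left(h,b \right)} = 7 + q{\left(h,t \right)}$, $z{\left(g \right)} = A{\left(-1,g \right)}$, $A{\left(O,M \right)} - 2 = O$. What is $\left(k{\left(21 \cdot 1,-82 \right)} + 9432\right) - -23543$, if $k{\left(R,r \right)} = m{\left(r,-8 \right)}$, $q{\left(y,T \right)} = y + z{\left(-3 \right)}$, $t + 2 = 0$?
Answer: $32901$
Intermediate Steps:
$A{\left(O,M \right)} = 2 + O$
$t = -2$ ($t = -2 + 0 = -2$)
$z{\left(g \right)} = 1$ ($z{\left(g \right)} = 2 - 1 = 1$)
$q{\left(y,T \right)} = 1 + y$ ($q{\left(y,T \right)} = y + 1 = 1 + y$)
$m{\left(h,b \right)} = 8 + h$ ($m{\left(h,b \right)} = 7 + \left(1 + h\right) = 8 + h$)
$k{\left(R,r \right)} = 8 + r$
$\left(k{\left(21 \cdot 1,-82 \right)} + 9432\right) - -23543 = \left(\left(8 - 82\right) + 9432\right) - -23543 = \left(-74 + 9432\right) + 23543 = 9358 + 23543 = 32901$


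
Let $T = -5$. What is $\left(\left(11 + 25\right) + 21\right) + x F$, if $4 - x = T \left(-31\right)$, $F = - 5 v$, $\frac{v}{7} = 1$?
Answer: $5342$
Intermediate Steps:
$v = 7$ ($v = 7 \cdot 1 = 7$)
$F = -35$ ($F = \left(-5\right) 7 = -35$)
$x = -151$ ($x = 4 - \left(-5\right) \left(-31\right) = 4 - 155 = -151$)
$\left(\left(11 + 25\right) + 21\right) + x F = \left(\left(11 + 25\right) + 21\right) - -5285 = \left(36 + 21\right) + 5285 = 57 + 5285 = 5342$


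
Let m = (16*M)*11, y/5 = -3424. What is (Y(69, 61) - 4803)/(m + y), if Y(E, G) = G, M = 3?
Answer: 2371/8296 ≈ 0.28580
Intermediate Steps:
y = -17120 (y = 5*(-3424) = -17120)
m = 528 (m = (16*3)*11 = 48*11 = 528)
(Y(69, 61) - 4803)/(m + y) = (61 - 4803)/(528 - 17120) = -4742/(-16592) = -4742*(-1/16592) = 2371/8296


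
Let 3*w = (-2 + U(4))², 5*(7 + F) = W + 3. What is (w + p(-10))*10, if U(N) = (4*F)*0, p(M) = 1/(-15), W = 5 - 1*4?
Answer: 38/3 ≈ 12.667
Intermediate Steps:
W = 1 (W = 5 - 4 = 1)
F = -31/5 (F = -7 + (1 + 3)/5 = -7 + (⅕)*4 = -7 + ⅘ = -31/5 ≈ -6.2000)
p(M) = -1/15
U(N) = 0 (U(N) = (4*(-31/5))*0 = -124/5*0 = 0)
w = 4/3 (w = (-2 + 0)²/3 = (⅓)*(-2)² = (⅓)*4 = 4/3 ≈ 1.3333)
(w + p(-10))*10 = (4/3 - 1/15)*10 = (19/15)*10 = 38/3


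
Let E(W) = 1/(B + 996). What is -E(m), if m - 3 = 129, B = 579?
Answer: -1/1575 ≈ -0.00063492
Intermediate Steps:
m = 132 (m = 3 + 129 = 132)
E(W) = 1/1575 (E(W) = 1/(579 + 996) = 1/1575)
-E(m) = -1*1/1575 = -1/1575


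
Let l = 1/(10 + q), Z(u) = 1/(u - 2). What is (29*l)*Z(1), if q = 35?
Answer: -29/45 ≈ -0.64444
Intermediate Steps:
Z(u) = 1/(-2 + u)
l = 1/45 (l = 1/(10 + 35) = 1/45 ≈ 0.022222)
(29*l)*Z(1) = (29*(1/45))/(-2 + 1) = (29/45)/(-1) = (29/45)*(-1) = -29/45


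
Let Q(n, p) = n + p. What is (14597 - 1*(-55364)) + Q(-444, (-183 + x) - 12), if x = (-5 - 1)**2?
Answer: 69358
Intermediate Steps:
x = 36 (x = (-6)**2 = 36)
(14597 - 1*(-55364)) + Q(-444, (-183 + x) - 12) = (14597 - 1*(-55364)) + (-444 + ((-183 + 36) - 12)) = (14597 + 55364) + (-444 + (-147 - 12)) = 69961 + (-444 - 159) = 69961 - 603 = 69358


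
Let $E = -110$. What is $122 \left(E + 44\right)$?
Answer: $-8052$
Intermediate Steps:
$122 \left(E + 44\right) = 122 \left(-110 + 44\right) = 122 \left(-66\right) = -8052$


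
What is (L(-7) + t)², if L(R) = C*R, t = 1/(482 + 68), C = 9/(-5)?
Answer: 48038761/302500 ≈ 158.81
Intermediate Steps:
C = -9/5 (C = 9*(-⅕) = -9/5 ≈ -1.8000)
t = 1/550 ≈ 0.0018182
L(R) = -9*R/5
(L(-7) + t)² = (-9/5*(-7) + 1/550)² = (63/5 + 1/550)² = (6931/550)² = 48038761/302500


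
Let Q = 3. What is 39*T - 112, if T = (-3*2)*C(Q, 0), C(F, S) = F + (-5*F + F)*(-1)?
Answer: -3622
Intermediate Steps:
C(F, S) = 5*F (C(F, S) = F - 4*F*(-1) = F + 4*F = 5*F)
T = -90 (T = (-3*2)*(5*3) = -6*15 = -90)
39*T - 112 = 39*(-90) - 112 = -3510 - 112 = -3622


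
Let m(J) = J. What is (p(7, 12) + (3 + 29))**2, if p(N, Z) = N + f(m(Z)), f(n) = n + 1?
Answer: 2704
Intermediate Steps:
f(n) = 1 + n
p(N, Z) = 1 + N + Z (p(N, Z) = N + (1 + Z) = 1 + N + Z)
(p(7, 12) + (3 + 29))**2 = ((1 + 7 + 12) + (3 + 29))**2 = (20 + 32)**2 = 52**2 = 2704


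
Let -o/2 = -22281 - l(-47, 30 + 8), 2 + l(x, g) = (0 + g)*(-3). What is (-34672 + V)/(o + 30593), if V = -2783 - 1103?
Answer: -38558/74923 ≈ -0.51464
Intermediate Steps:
V = -3886
l(x, g) = -2 - 3*g (l(x, g) = -2 + (0 + g)*(-3) = -2 + g*(-3) = -2 - 3*g)
o = 44330 (o = -2*(-22281 - (-2 - 3*(30 + 8))) = -2*(-22281 - (-2 - 3*38)) = -2*(-22281 - (-2 - 114)) = -2*(-22281 - 1*(-116)) = -2*(-22281 + 116) = -2*(-22165) = 44330)
(-34672 + V)/(o + 30593) = (-34672 - 3886)/(44330 + 30593) = -38558/74923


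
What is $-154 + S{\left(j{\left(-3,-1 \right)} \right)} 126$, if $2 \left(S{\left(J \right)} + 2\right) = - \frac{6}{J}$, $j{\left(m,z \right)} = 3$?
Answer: $-532$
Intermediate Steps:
$S{\left(J \right)} = -2 - \frac{3}{J}$ ($S{\left(J \right)} = -2 + \frac{\left(-6\right) \frac{1}{J}}{2} = -2 - \frac{3}{J}$)
$-154 + S{\left(j{\left(-3,-1 \right)} \right)} 126 = -154 + \left(-2 - \frac{3}{3}\right) 126 = -154 + \left(-2 - 1\right) 126 = -154 - 378 = -532$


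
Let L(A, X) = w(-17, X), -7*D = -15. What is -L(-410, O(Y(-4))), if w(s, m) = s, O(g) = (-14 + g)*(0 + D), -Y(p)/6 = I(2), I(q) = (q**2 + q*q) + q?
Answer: 17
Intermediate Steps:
D = 15/7 (D = -1/7*(-15) = 15/7 ≈ 2.1429)
I(q) = q + 2*q**2 (I(q) = (q**2 + q**2) + q = 2*q**2 + q = q + 2*q**2)
Y(p) = -60 (Y(p) = -12*(1 + 2*2) = -12*(1 + 4) = -12*5 = -6*10 = -60)
O(g) = -30 + 15*g/7 (O(g) = (-14 + g)*(0 + 15/7) = (-14 + g)*(15/7) = -30 + 15*g/7)
L(A, X) = -17
-L(-410, O(Y(-4))) = -1*(-17) = 17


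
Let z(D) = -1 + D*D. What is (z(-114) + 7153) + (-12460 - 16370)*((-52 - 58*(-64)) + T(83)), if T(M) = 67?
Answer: -107429262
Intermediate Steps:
z(D) = -1 + D²
(z(-114) + 7153) + (-12460 - 16370)*((-52 - 58*(-64)) + T(83)) = ((-1 + (-114)²) + 7153) + (-12460 - 16370)*((-52 - 58*(-64)) + 67) = ((-1 + 12996) + 7153) - 28830*((-52 + 3712) + 67) = (12995 + 7153) - 28830*(3660 + 67) = 20148 - 28830*3727 = 20148 - 107449410 = -107429262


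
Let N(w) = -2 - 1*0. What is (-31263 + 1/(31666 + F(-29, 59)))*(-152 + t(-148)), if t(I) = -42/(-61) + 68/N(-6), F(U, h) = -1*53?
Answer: 11171937832272/1928393 ≈ 5.7934e+6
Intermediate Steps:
N(w) = -2 (N(w) = -2 + 0 = -2)
F(U, h) = -53
t(I) = -2032/61 (t(I) = -42/(-61) + 68/(-2) = -42*(-1/61) + 68*(-½) = 42/61 - 34 = -2032/61)
(-31263 + 1/(31666 + F(-29, 59)))*(-152 + t(-148)) = (-31263 + 1/(31666 - 53))*(-152 - 2032/61) = (-31263 + 1/31613)*(-11304/61) = -988317218/31613*(-11304/61) = 11171937832272/1928393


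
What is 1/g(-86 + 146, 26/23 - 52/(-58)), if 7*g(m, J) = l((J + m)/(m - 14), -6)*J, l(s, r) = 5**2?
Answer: 4669/33800 ≈ 0.13814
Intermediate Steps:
l(s, r) = 25
g(m, J) = 25*J/7 (g(m, J) = (25*J)/7 = 25*J/7)
1/g(-86 + 146, 26/23 - 52/(-58)) = 1/(25*(26/23 - 52/(-58))/7) = 1/(25*(26*(1/23) - 52*(-1/58))/7) = 1/(25*(26/23 + 26/29)/7) = 1/((25/7)*(1352/667)) = 1/(33800/4669) = 4669/33800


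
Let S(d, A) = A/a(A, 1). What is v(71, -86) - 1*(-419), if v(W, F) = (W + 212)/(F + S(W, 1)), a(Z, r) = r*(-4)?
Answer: 143423/345 ≈ 415.72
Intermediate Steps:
a(Z, r) = -4*r
S(d, A) = -A/4 (S(d, A) = A/((-4*1)) = A/(-4) = A*(-1/4) = -A/4)
v(W, F) = (212 + W)/(-1/4 + F) (v(W, F) = (W + 212)/(F - 1/4*1) = (212 + W)/(F - 1/4) = (212 + W)/(-1/4 + F))
v(71, -86) - 1*(-419) = 4*(212 + 71)/(-1 + 4*(-86)) - 1*(-419) = 4*283/(-1 - 344) + 419 = 4*283/(-345) + 419 = 4*(-1/345)*283 + 419 = -1132/345 + 419 = 143423/345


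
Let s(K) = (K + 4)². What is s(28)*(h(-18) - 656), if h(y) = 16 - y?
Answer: -636928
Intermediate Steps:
s(K) = (4 + K)²
s(28)*(h(-18) - 656) = (4 + 28)²*((16 - 1*(-18)) - 656) = 32²*((16 + 18) - 656) = 1024*(34 - 656) = 1024*(-622) = -636928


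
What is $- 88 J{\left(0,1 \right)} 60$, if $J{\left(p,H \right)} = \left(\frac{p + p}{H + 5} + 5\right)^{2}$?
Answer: $-132000$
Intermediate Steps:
$J{\left(p,H \right)} = \left(5 + \frac{2 p}{5 + H}\right)^{2}$ ($J{\left(p,H \right)} = \left(\frac{2 p}{5 + H} + 5\right)^{2} = \left(5 + \frac{2 p}{5 + H}\right)^{2}$)
$- 88 J{\left(0,1 \right)} 60 = - 88 \frac{\left(25 + 2 \cdot 0 + 5 \cdot 1\right)^{2}}{\left(5 + 1\right)^{2}} \cdot 60 = - 88 \frac{\left(25 + 0 + 5\right)^{2}}{36} \cdot 60 = - 88 \frac{30^{2}}{36} \cdot 60 = - 88 \cdot \frac{1}{36} \cdot 900 \cdot 60 = \left(-88\right) 25 \cdot 60 = \left(-2200\right) 60 = -132000$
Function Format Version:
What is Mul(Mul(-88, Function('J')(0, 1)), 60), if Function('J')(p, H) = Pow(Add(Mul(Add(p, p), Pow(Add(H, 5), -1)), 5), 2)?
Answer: -132000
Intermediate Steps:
Function('J')(p, H) = Pow(Add(5, Mul(2, p, Pow(Add(5, H), -1))), 2) (Function('J')(p, H) = Pow(Add(Mul(Mul(2, p), Pow(Add(5, H), -1)), 5), 2) = Pow(Add(Mul(2, p, Pow(Add(5, H), -1)), 5), 2) = Pow(Add(5, Mul(2, p, Pow(Add(5, H), -1))), 2))
Mul(Mul(-88, Function('J')(0, 1)), 60) = Mul(Mul(-88, Mul(Pow(Add(5, 1), -2), Pow(Add(25, Mul(2, 0), Mul(5, 1)), 2))), 60) = Mul(Mul(-88, Mul(Pow(6, -2), Pow(Add(25, 0, 5), 2))), 60) = Mul(Mul(-88, Mul(Rational(1, 36), Pow(30, 2))), 60) = Mul(Mul(-88, Mul(Rational(1, 36), 900)), 60) = Mul(Mul(-88, 25), 60) = Mul(-2200, 60) = -132000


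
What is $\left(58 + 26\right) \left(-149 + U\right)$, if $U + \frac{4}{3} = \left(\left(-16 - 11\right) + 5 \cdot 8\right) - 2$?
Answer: $-11704$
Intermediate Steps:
$U = \frac{29}{3}$ ($U = - \frac{4}{3} + \left(\left(\left(-16 - 11\right) + 5 \cdot 8\right) - 2\right) = - \frac{4}{3} + \left(\left(-27 + 40\right) - 2\right) = - \frac{4}{3} + \left(13 - 2\right) = - \frac{4}{3} + 11 = \frac{29}{3} \approx 9.6667$)
$\left(58 + 26\right) \left(-149 + U\right) = \left(58 + 26\right) \left(-149 + \frac{29}{3}\right) = 84 \left(- \frac{418}{3}\right) = -11704$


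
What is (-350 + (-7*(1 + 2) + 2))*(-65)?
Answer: 23985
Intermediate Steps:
(-350 + (-7*(1 + 2) + 2))*(-65) = (-350 + (-7*3 + 2))*(-65) = (-350 + (-21 + 2))*(-65) = (-350 - 19)*(-65) = -369*(-65) = 23985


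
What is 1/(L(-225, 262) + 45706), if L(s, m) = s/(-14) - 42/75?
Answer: 350/16002529 ≈ 2.1872e-5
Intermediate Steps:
L(s, m) = -14/25 - s/14 (L(s, m) = s*(-1/14) - 42*1/75 = -s/14 - 14/25 = -14/25 - s/14)
1/(L(-225, 262) + 45706) = 1/((-14/25 - 1/14*(-225)) + 45706) = 1/((-14/25 + 225/14) + 45706) = 1/(5429/350 + 45706) = 1/(16002529/350) = 350/16002529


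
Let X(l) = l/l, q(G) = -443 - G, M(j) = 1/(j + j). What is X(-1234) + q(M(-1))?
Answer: -883/2 ≈ -441.50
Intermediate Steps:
M(j) = 1/(2*j)
X(l) = 1
X(-1234) + q(M(-1)) = 1 + (-443 - 1/(2*(-1))) = 1 + (-443 - (-1)/2) = 1 + (-443 - 1*(-½)) = 1 + (-443 + ½) = 1 - 885/2 = -883/2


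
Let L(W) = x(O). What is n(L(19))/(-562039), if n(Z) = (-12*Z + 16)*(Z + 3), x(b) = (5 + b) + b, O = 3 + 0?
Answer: 1624/562039 ≈ 0.0028895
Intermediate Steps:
O = 3
x(b) = 5 + 2*b
L(W) = 11 (L(W) = 5 + 2*3 = 5 + 6 = 11)
n(Z) = (3 + Z)*(16 - 12*Z) (n(Z) = (16 - 12*Z)*(3 + Z) = (3 + Z)*(16 - 12*Z))
n(L(19))/(-562039) = (48 - 20*11 - 12*11**2)/(-562039) = (48 - 220 - 12*121)*(-1/562039) = (48 - 220 - 1452)*(-1/562039) = -1624*(-1/562039) = 1624/562039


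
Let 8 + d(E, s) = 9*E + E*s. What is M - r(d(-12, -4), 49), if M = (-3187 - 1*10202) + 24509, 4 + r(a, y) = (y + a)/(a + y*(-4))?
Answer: 2936717/264 ≈ 11124.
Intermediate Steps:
d(E, s) = -8 + 9*E + E*s (d(E, s) = -8 + (9*E + E*s) = -8 + 9*E + E*s)
r(a, y) = -4 + (a + y)/(a - 4*y) (r(a, y) = -4 + (y + a)/(a + y*(-4)) = -4 + (a + y)/(a - 4*y))
M = 11120 (M = (-3187 - 10202) + 24509 = -13389 + 24509 = 11120)
M - r(d(-12, -4), 49) = 11120 - (-3*(-8 + 9*(-12) - 12*(-4)) + 17*49)/((-8 + 9*(-12) - 12*(-4)) - 4*49) = 11120 - (-3*(-8 - 108 + 48) + 833)/((-8 - 108 + 48) - 196) = 11120 - (-3*(-68) + 833)/(-68 - 196) = 11120 - (204 + 833)/(-264) = 11120 - (-1)*1037/264 = 11120 - 1*(-1037/264) = 11120 + 1037/264 = 2936717/264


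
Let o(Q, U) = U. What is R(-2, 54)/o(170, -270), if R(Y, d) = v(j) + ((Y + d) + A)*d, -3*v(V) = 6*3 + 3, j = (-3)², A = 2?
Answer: -2909/270 ≈ -10.774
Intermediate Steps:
j = 9
v(V) = -7 (v(V) = -(6*3 + 3)/3 = -(18 + 3)/3 = -⅓*21 = -7)
R(Y, d) = -7 + d*(2 + Y + d) (R(Y, d) = -7 + ((Y + d) + 2)*d = -7 + (2 + Y + d)*d = -7 + d*(2 + Y + d))
R(-2, 54)/o(170, -270) = (-7 + 54² + 2*54 - 2*54)/(-270) = (-7 + 2916 + 108 - 108)*(-1/270) = 2909*(-1/270) = -2909/270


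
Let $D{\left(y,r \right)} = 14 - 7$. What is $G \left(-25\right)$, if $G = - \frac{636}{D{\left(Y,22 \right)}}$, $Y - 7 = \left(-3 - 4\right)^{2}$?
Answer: $\frac{15900}{7} \approx 2271.4$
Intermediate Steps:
$Y = 56$ ($Y = 7 + \left(-3 - 4\right)^{2} = 7 + \left(-7\right)^{2} = 7 + 49 = 56$)
$D{\left(y,r \right)} = 7$ ($D{\left(y,r \right)} = 14 - 7 = 7$)
$G = - \frac{636}{7} \approx -90.857$
$G \left(-25\right) = \left(- \frac{636}{7}\right) \left(-25\right) = \frac{15900}{7}$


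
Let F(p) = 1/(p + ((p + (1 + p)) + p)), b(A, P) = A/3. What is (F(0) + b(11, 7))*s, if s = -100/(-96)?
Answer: 175/36 ≈ 4.8611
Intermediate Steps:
b(A, P) = A/3 (b(A, P) = A*(1/3) = A/3)
F(p) = 1/(1 + 4*p) (F(p) = 1/(p + ((1 + 2*p) + p)) = 1/(p + (1 + 3*p)) = 1/(1 + 4*p))
s = 25/24 (s = -100*(-1/96) = 25/24 ≈ 1.0417)
(F(0) + b(11, 7))*s = (1/(1 + 4*0) + (1/3)*11)*(25/24) = (1/(1 + 0) + 11/3)*(25/24) = (1/1 + 11/3)*(25/24) = (1 + 11/3)*(25/24) = (14/3)*(25/24) = 175/36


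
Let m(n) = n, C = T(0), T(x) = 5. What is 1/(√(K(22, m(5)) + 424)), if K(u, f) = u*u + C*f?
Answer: √933/933 ≈ 0.032739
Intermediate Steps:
C = 5
K(u, f) = u² + 5*f (K(u, f) = u*u + 5*f = u² + 5*f)
1/(√(K(22, m(5)) + 424)) = 1/(√((22² + 5*5) + 424)) = 1/(√((484 + 25) + 424)) = 1/(√(509 + 424)) = 1/(√933) = √933/933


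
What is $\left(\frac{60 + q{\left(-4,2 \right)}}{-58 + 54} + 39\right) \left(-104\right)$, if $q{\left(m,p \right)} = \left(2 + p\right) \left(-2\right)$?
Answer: $-2704$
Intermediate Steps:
$q{\left(m,p \right)} = -4 - 2 p$
$\left(\frac{60 + q{\left(-4,2 \right)}}{-58 + 54} + 39\right) \left(-104\right) = \left(\frac{60 - 8}{-58 + 54} + 39\right) \left(-104\right) = \left(\frac{60 - 8}{-4} + 39\right) \left(-104\right) = \left(\left(60 - 8\right) \left(- \frac{1}{4}\right) + 39\right) \left(-104\right) = \left(52 \left(- \frac{1}{4}\right) + 39\right) \left(-104\right) = \left(-13 + 39\right) \left(-104\right) = 26 \left(-104\right) = -2704$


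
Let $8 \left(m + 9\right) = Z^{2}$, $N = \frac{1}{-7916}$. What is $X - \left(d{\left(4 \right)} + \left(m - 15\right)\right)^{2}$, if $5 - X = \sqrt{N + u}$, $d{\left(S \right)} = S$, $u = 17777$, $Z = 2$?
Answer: $- \frac{1501}{4} - \frac{3 \sqrt{30943364961}}{3958} \approx -508.58$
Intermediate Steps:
$N = - \frac{1}{7916} \approx -0.00012633$
$m = - \frac{17}{2}$ ($m = -9 + \frac{2^{2}}{8} = -9 + \frac{1}{8} \cdot 4 = -9 + \frac{1}{2} = - \frac{17}{2} \approx -8.5$)
$X = 5 - \frac{3 \sqrt{30943364961}}{3958}$ ($X = 5 - \sqrt{- \frac{1}{7916} + 17777} = 5 - \sqrt{\frac{140722731}{7916}} = 5 - \frac{3 \sqrt{30943364961}}{3958} \approx -128.33$)
$X - \left(d{\left(4 \right)} + \left(m - 15\right)\right)^{2} = \left(5 - \frac{3 \sqrt{30943364961}}{3958}\right) - \left(4 - \frac{47}{2}\right)^{2} = \left(5 - \frac{3 \sqrt{30943364961}}{3958}\right) - \left(- \frac{39}{2}\right)^{2} = \left(5 - \frac{3 \sqrt{30943364961}}{3958}\right) - \frac{1521}{4} = - \frac{1501}{4} - \frac{3 \sqrt{30943364961}}{3958}$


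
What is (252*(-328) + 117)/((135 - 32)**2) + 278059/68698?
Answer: -2720336291/728817082 ≈ -3.7325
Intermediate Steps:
(252*(-328) + 117)/((135 - 32)**2) + 278059/68698 = (-82656 + 117)/(103**2) + 278059*(1/68698) = -82539/10609 + 278059/68698 = -2720336291/728817082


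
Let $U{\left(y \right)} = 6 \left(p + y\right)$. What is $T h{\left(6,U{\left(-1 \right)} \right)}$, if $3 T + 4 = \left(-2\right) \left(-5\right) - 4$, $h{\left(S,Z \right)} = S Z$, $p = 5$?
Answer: $96$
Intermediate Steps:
$U{\left(y \right)} = 30 + 6 y$ ($U{\left(y \right)} = 6 \left(5 + y\right) = 30 + 6 y$)
$T = \frac{2}{3}$ ($T = - \frac{4}{3} + \frac{\left(-2\right) \left(-5\right) - 4}{3} = - \frac{4}{3} + \frac{10 - 4}{3} = - \frac{4}{3} + \frac{1}{3} \cdot 6 = - \frac{4}{3} + 2 = \frac{2}{3} \approx 0.66667$)
$T h{\left(6,U{\left(-1 \right)} \right)} = \frac{2 \cdot 6 \left(30 + 6 \left(-1\right)\right)}{3} = \frac{2 \cdot 6 \left(30 - 6\right)}{3} = \frac{2 \cdot 6 \cdot 24}{3} = \frac{2}{3} \cdot 144 = 96$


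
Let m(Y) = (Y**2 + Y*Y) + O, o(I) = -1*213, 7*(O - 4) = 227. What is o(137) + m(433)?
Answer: 2623610/7 ≈ 3.7480e+5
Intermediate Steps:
O = 255/7 (O = 4 + (1/7)*227 = 4 + 227/7 = 255/7 ≈ 36.429)
o(I) = -213
m(Y) = 255/7 + 2*Y**2 (m(Y) = (Y**2 + Y*Y) + 255/7 = (Y**2 + Y**2) + 255/7 = 2*Y**2 + 255/7 = 255/7 + 2*Y**2)
o(137) + m(433) = -213 + (255/7 + 2*433**2) = -213 + (255/7 + 2*187489) = -213 + (255/7 + 374978) = -213 + 2625101/7 = 2623610/7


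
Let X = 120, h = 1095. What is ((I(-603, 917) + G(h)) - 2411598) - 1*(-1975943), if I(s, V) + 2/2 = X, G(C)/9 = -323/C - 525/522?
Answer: -9220544947/21170 ≈ -4.3555e+5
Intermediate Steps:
G(C) = -525/58 - 2907/C (G(C) = 9*(-323/C - 525/522) = 9*(-323/C - 525*1/522) = 9*(-323/C - 175/174) = 9*(-175/174 - 323/C) = -525/58 - 2907/C)
I(s, V) = 119 (I(s, V) = -1 + 120 = 119)
((I(-603, 917) + G(h)) - 2411598) - 1*(-1975943) = ((119 + (-525/58 - 2907/1095)) - 2411598) - 1*(-1975943) = ((119 + (-525/58 - 2907*1/1095)) - 2411598) + 1975943 = ((119 + (-525/58 - 969/365)) - 2411598) + 1975943 = ((119 - 247827/21170) - 2411598) + 1975943 = (2271403/21170 - 2411598) + 1975943 = -51051258257/21170 + 1975943 = -9220544947/21170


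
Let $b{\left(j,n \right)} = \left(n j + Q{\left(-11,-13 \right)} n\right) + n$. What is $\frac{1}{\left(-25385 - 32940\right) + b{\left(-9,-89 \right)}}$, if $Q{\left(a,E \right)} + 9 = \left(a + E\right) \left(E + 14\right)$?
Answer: $- \frac{1}{54676} \approx -1.829 \cdot 10^{-5}$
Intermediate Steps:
$Q{\left(a,E \right)} = -9 + \left(14 + E\right) \left(E + a\right)$ ($Q{\left(a,E \right)} = -9 + \left(a + E\right) \left(E + 14\right) = -9 + \left(E + a\right) \left(14 + E\right) = -9 + \left(14 + E\right) \left(E + a\right)$)
$b{\left(j,n \right)} = - 32 n + j n$ ($b{\left(j,n \right)} = \left(n j + \left(-9 + \left(-13\right)^{2} + 14 \left(-13\right) + 14 \left(-11\right) - -143\right) n\right) + n = \left(j n + \left(-9 + 169 - 182 - 154 + 143\right) n\right) + n = \left(j n - 33 n\right) + n = \left(- 33 n + j n\right) + n = - 32 n + j n$)
$\frac{1}{\left(-25385 - 32940\right) + b{\left(-9,-89 \right)}} = \frac{1}{\left(-25385 - 32940\right) - 89 \left(-32 - 9\right)} = \frac{1}{\left(-25385 - 32940\right) - -3649} = \frac{1}{-58325 + 3649} = \frac{1}{-54676} = - \frac{1}{54676}$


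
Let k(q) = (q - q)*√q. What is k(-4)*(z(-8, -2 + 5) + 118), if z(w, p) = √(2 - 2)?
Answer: 0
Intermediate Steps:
k(q) = 0 (k(q) = 0*√q = 0)
z(w, p) = 0 (z(w, p) = √0 = 0)
k(-4)*(z(-8, -2 + 5) + 118) = 0*(0 + 118) = 0*118 = 0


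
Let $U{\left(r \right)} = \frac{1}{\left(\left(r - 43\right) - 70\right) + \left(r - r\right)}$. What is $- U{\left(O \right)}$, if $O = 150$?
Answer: $- \frac{1}{37} \approx -0.027027$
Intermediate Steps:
$U{\left(r \right)} = \frac{1}{-113 + r}$ ($U{\left(r \right)} = \frac{1}{\left(\left(-43 + r\right) - 70\right) + 0} = \frac{1}{\left(-113 + r\right) + 0} = \frac{1}{-113 + r}$)
$- U{\left(O \right)} = - \frac{1}{-113 + 150} = - \frac{1}{37}$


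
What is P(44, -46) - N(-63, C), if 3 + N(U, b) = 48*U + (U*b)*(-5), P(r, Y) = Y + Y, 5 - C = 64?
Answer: 21520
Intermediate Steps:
C = -59 (C = 5 - 1*64 = 5 - 64 = -59)
P(r, Y) = 2*Y
N(U, b) = -3 + 48*U - 5*U*b (N(U, b) = -3 + (48*U + (U*b)*(-5)) = -3 + (48*U - 5*U*b) = -3 + 48*U - 5*U*b)
P(44, -46) - N(-63, C) = 2*(-46) - (-3 + 48*(-63) - 5*(-63)*(-59)) = -92 - (-3 - 3024 - 18585) = -92 - 1*(-21612) = -92 + 21612 = 21520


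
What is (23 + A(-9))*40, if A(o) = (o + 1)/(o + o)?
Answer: 8440/9 ≈ 937.78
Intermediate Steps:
A(o) = (1 + o)/(2*o) (A(o) = (1 + o)/((2*o)) = (1 + o)*(1/(2*o)) = (1 + o)/(2*o))
(23 + A(-9))*40 = (23 + (½)*(1 - 9)/(-9))*40 = (23 + (½)*(-⅑)*(-8))*40 = (23 + 4/9)*40 = (211/9)*40 = 8440/9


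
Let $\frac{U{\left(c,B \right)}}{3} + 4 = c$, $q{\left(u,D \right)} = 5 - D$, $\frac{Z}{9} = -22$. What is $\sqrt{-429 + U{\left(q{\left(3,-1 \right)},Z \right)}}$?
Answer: $3 i \sqrt{47} \approx 20.567 i$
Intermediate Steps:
$Z = -198$ ($Z = 9 \left(-22\right) = -198$)
$U{\left(c,B \right)} = -12 + 3 c$
$\sqrt{-429 + U{\left(q{\left(3,-1 \right)},Z \right)}} = \sqrt{-429 - \left(12 - 3 \left(5 - -1\right)\right)} = \sqrt{-429 - \left(12 - 3 \left(5 + 1\right)\right)} = \sqrt{-429 + \left(-12 + 3 \cdot 6\right)} = \sqrt{-429 + \left(-12 + 18\right)} = \sqrt{-429 + 6} = \sqrt{-423} = 3 i \sqrt{47}$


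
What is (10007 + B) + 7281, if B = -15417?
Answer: 1871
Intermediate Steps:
(10007 + B) + 7281 = (10007 - 15417) + 7281 = -5410 + 7281 = 1871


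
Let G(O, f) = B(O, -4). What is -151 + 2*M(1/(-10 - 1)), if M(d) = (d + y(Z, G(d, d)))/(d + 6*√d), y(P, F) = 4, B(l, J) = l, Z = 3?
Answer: -60033/397 - 516*I*√11/397 ≈ -151.22 - 4.3108*I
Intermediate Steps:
G(O, f) = O
M(d) = (4 + d)/(d + 6*√d) (M(d) = (d + 4)/(d + 6*√d) = (4 + d)/(d + 6*√d))
-151 + 2*M(1/(-10 - 1)) = -151 + 2*((4 + 1/(-10 - 1))/(1/(-10 - 1) + 6*√(1/(-10 - 1)))) = -151 + 2*((4 + 1/(-11))/(1/(-11) + 6*√(1/(-11)))) = -151 + 2*((4 - 1/11)/(-1/11 + 6*√(-1/11))) = -151 + 2*((43/11)/(-1/11 + 6*(I*√11/11))) = -151 + 2*((43/11)/(-1/11 + 6*I*√11/11)) = -151 + 2*(43/(11*(-1/11 + 6*I*√11/11))) = -151 + 86/(11*(-1/11 + 6*I*√11/11))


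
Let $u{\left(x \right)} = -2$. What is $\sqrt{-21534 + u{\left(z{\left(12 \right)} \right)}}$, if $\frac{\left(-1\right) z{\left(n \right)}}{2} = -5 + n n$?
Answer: $4 i \sqrt{1346} \approx 146.75 i$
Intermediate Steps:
$z{\left(n \right)} = 10 - 2 n^{2}$ ($z{\left(n \right)} = - 2 \left(-5 + n n\right) = - 2 \left(-5 + n^{2}\right) = 10 - 2 n^{2}$)
$\sqrt{-21534 + u{\left(z{\left(12 \right)} \right)}} = \sqrt{-21534 - 2} = \sqrt{-21536} = 4 i \sqrt{1346}$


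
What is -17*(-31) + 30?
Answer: 557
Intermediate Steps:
-17*(-31) + 30 = 527 + 30 = 557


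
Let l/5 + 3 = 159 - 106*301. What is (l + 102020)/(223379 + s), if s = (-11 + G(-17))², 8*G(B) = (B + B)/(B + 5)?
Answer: -4216320/16610527 ≈ -0.25383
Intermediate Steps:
l = -158750 (l = -15 + 5*(159 - 106*301) = -15 + 5*(159 - 31906) = -15 + 5*(-31747) = -15 - 158735 = -158750)
G(B) = B/(4*(5 + B)) (G(B) = ((B + B)/(B + 5))/8 = ((2*B)/(5 + B))/8 = (2*B/(5 + B))/8 = B/(4*(5 + B)))
s = 261121/2304 (s = (-11 + (¼)*(-17)/(5 - 17))² = (-11 + (¼)*(-17)/(-12))² = (-11 + (¼)*(-17)*(-1/12))² = (-11 + 17/48)² = (-511/48)² = 261121/2304 ≈ 113.33)
(l + 102020)/(223379 + s) = (-158750 + 102020)/(223379 + 261121/2304) = -56730/514926337/2304 = -56730*2304/514926337 = -4216320/16610527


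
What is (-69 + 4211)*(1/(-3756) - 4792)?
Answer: -37275417463/1878 ≈ -1.9848e+7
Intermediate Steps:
(-69 + 4211)*(1/(-3756) - 4792) = 4142*(-1/3756 - 4792) = 4142*(-17998753/3756) = -37275417463/1878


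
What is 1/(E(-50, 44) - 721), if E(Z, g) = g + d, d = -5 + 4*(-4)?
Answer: -1/698 ≈ -0.0014327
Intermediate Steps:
d = -21 (d = -5 - 16 = -21)
E(Z, g) = -21 + g (E(Z, g) = g - 21 = -21 + g)
1/(E(-50, 44) - 721) = 1/((-21 + 44) - 721) = 1/(23 - 721) = 1/(-698) = -1/698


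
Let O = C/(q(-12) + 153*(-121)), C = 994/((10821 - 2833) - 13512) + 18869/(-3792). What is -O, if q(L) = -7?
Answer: -27000401/96984647040 ≈ -0.00027840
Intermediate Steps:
C = -27000401/5236752 (C = 994/(7988 - 13512) + 18869*(-1/3792) = 994/(-5524) - 18869/3792 = 994*(-1/5524) - 18869/3792 = -497/2762 - 18869/3792 = -27000401/5236752 ≈ -5.1559)
O = 27000401/96984647040 (O = -27000401/(5236752*(-7 + 153*(-121))) = -27000401/(5236752*(-7 - 18513)) = -27000401/5236752/(-18520) = -27000401/5236752*(-1/18520) = 27000401/96984647040 ≈ 0.00027840)
-O = -1*27000401/96984647040 = -27000401/96984647040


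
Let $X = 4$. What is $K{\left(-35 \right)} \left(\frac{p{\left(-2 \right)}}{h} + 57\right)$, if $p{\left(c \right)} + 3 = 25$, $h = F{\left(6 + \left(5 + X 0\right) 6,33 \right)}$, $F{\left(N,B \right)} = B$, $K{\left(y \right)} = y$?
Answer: $- \frac{6055}{3} \approx -2018.3$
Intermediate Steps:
$h = 33$
$p{\left(c \right)} = 22$ ($p{\left(c \right)} = -3 + 25 = 22$)
$K{\left(-35 \right)} \left(\frac{p{\left(-2 \right)}}{h} + 57\right) = - 35 \left(\frac{22}{33} + 57\right) = - 35 \left(22 \cdot \frac{1}{33} + 57\right) = - 35 \left(\frac{2}{3} + 57\right) = \left(-35\right) \frac{173}{3} = - \frac{6055}{3}$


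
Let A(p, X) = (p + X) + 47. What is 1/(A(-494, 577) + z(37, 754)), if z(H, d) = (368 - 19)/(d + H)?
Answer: 791/103179 ≈ 0.0076663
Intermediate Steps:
A(p, X) = 47 + X + p (A(p, X) = (X + p) + 47 = 47 + X + p)
z(H, d) = 349/(H + d)
1/(A(-494, 577) + z(37, 754)) = 1/((47 + 577 - 494) + 349/(37 + 754)) = 1/(130 + 349/791) = 1/(103179/791) = 791/103179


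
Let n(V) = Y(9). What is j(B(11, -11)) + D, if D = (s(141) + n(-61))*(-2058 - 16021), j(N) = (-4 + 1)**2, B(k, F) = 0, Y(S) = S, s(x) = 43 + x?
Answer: -3489238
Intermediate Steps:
n(V) = 9
j(N) = 9 (j(N) = (-3)**2 = 9)
D = -3489247 (D = ((43 + 141) + 9)*(-2058 - 16021) = (184 + 9)*(-18079) = 193*(-18079) = -3489247)
j(B(11, -11)) + D = 9 - 3489247 = -3489238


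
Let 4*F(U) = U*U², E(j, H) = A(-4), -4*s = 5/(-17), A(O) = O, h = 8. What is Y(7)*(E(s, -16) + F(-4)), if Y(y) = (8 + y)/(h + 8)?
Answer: -75/4 ≈ -18.750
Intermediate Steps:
s = 5/68 (s = -5/(4*(-17)) = -5*(-1)/(4*17) = -¼*(-5/17) = 5/68 ≈ 0.073529)
Y(y) = ½ + y/16 (Y(y) = (8 + y)/(8 + 8) = (8 + y)/16 = (8 + y)*(1/16) = ½ + y/16)
E(j, H) = -4
F(U) = U³/4 (F(U) = (U*U²)/4 = U³/4)
Y(7)*(E(s, -16) + F(-4)) = (½ + (1/16)*7)*(-4 + (¼)*(-4)³) = (½ + 7/16)*(-4 + (¼)*(-64)) = 15*(-4 - 16)/16 = (15/16)*(-20) = -75/4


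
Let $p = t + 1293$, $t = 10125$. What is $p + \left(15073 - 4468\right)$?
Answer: $22023$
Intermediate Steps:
$p = 11418$ ($p = 10125 + 1293 = 11418$)
$p + \left(15073 - 4468\right) = 11418 + \left(15073 - 4468\right) = 11418 + 10605 = 22023$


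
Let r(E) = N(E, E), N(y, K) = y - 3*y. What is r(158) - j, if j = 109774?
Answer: -110090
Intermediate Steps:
N(y, K) = -2*y
r(E) = -2*E
r(158) - j = -2*158 - 1*109774 = -316 - 109774 = -110090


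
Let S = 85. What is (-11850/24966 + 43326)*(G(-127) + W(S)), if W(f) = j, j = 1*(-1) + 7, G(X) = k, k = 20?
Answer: 4687215286/4161 ≈ 1.1265e+6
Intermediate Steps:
G(X) = 20
j = 6 (j = -1 + 7 = 6)
W(f) = 6
(-11850/24966 + 43326)*(G(-127) + W(S)) = (-11850/24966 + 43326)*(20 + 6) = (-11850*1/24966 + 43326)*26 = (-1975/4161 + 43326)*26 = (180277511/4161)*26 = 4687215286/4161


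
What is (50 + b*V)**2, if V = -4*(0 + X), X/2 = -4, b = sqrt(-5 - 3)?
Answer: -5692 + 6400*I*sqrt(2) ≈ -5692.0 + 9051.0*I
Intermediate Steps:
b = 2*I*sqrt(2) (b = sqrt(-8) = 2*I*sqrt(2) ≈ 2.8284*I)
X = -8 (X = 2*(-4) = -8)
V = 32 (V = -4*(0 - 8) = -4*(-8) = 32)
(50 + b*V)**2 = (50 + (2*I*sqrt(2))*32)**2 = (50 + 64*I*sqrt(2))**2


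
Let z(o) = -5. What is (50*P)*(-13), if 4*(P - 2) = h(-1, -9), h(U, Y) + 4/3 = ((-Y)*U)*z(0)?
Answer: -50375/6 ≈ -8395.8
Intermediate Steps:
h(U, Y) = -4/3 + 5*U*Y (h(U, Y) = -4/3 + ((-Y)*U)*(-5) = -4/3 - U*Y*(-5) = -4/3 + 5*U*Y)
P = 155/12 (P = 2 + (-4/3 + 5*(-1)*(-9))/4 = 2 + (-4/3 + 45)/4 = 2 + (1/4)*(131/3) = 2 + 131/12 = 155/12 ≈ 12.917)
(50*P)*(-13) = (50*(155/12))*(-13) = (3875/6)*(-13) = -50375/6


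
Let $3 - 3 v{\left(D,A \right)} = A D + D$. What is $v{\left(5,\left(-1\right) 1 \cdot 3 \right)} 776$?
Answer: $\frac{10088}{3} \approx 3362.7$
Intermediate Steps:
$v{\left(D,A \right)} = 1 - \frac{D}{3} - \frac{A D}{3}$ ($v{\left(D,A \right)} = 1 - \frac{A D + D}{3} = 1 - \frac{D + A D}{3} = 1 - \left(\frac{D}{3} + \frac{A D}{3}\right) = 1 - \frac{D}{3} - \frac{A D}{3}$)
$v{\left(5,\left(-1\right) 1 \cdot 3 \right)} 776 = \left(1 - \frac{5}{3} - \frac{1}{3} \left(-1\right) 1 \cdot 3 \cdot 5\right) 776 = \left(1 - \frac{5}{3} - \frac{1}{3} \left(\left(-1\right) 3\right) 5\right) 776 = \left(1 - \frac{5}{3} - \left(-1\right) 5\right) 776 = \left(1 - \frac{5}{3} + 5\right) 776 = \frac{13}{3} \cdot 776 = \frac{10088}{3}$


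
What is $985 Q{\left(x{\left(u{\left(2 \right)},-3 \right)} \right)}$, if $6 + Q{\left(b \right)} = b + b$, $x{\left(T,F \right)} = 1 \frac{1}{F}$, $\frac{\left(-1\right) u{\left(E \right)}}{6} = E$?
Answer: $- \frac{19700}{3} \approx -6566.7$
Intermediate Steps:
$u{\left(E \right)} = - 6 E$
$x{\left(T,F \right)} = \frac{1}{F}$
$Q{\left(b \right)} = -6 + 2 b$ ($Q{\left(b \right)} = -6 + \left(b + b\right) = -6 + 2 b$)
$985 Q{\left(x{\left(u{\left(2 \right)},-3 \right)} \right)} = 985 \left(-6 + \frac{2}{-3}\right) = 985 \left(-6 + 2 \left(- \frac{1}{3}\right)\right) = 985 \left(-6 - \frac{2}{3}\right) = 985 \left(- \frac{20}{3}\right) = - \frac{19700}{3}$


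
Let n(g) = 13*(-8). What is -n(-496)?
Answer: 104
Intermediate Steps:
n(g) = -104
-n(-496) = -1*(-104) = 104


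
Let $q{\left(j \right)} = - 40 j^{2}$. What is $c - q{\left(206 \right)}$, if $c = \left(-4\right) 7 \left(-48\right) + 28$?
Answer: $1698812$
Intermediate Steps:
$c = 1372$ ($c = \left(-28\right) \left(-48\right) + 28 = 1344 + 28 = 1372$)
$c - q{\left(206 \right)} = 1372 - - 40 \cdot 206^{2} = 1372 - \left(-40\right) 42436 = 1372 - -1697440 = 1372 + 1697440 = 1698812$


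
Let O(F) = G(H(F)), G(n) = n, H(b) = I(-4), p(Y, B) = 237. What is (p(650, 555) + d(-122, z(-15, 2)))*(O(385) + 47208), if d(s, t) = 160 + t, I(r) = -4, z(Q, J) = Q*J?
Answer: 17323868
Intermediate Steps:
z(Q, J) = J*Q
H(b) = -4
O(F) = -4
(p(650, 555) + d(-122, z(-15, 2)))*(O(385) + 47208) = (237 + (160 + 2*(-15)))*(-4 + 47208) = (237 + (160 - 30))*47204 = (237 + 130)*47204 = 367*47204 = 17323868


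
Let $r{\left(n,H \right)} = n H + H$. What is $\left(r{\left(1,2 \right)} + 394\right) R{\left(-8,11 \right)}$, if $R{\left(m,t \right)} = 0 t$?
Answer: $0$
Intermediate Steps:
$R{\left(m,t \right)} = 0$
$r{\left(n,H \right)} = H + H n$ ($r{\left(n,H \right)} = H n + H = H + H n$)
$\left(r{\left(1,2 \right)} + 394\right) R{\left(-8,11 \right)} = \left(2 \left(1 + 1\right) + 394\right) 0 = \left(2 \cdot 2 + 394\right) 0 = \left(4 + 394\right) 0 = 398 \cdot 0 = 0$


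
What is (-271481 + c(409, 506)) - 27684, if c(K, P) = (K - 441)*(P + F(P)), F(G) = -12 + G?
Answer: -331165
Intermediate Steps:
c(K, P) = (-441 + K)*(-12 + 2*P) (c(K, P) = (K - 441)*(P + (-12 + P)) = (-441 + K)*(-12 + 2*P))
(-271481 + c(409, 506)) - 27684 = (-271481 + (5292 - 882*506 + 409*506 + 409*(-12 + 506))) - 27684 = (-271481 + (5292 - 446292 + 206954 + 409*494)) - 27684 = (-271481 + (5292 - 446292 + 206954 + 202046)) - 27684 = (-271481 - 32000) - 27684 = -303481 - 27684 = -331165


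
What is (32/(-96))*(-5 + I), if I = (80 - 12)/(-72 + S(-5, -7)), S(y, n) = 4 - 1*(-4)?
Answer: 97/48 ≈ 2.0208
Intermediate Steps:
S(y, n) = 8 (S(y, n) = 4 + 4 = 8)
I = -17/16 (I = (80 - 12)/(-72 + 8) = 68/(-64) = 68*(-1/64) = -17/16 ≈ -1.0625)
(32/(-96))*(-5 + I) = (32/(-96))*(-5 - 17/16) = (32*(-1/96))*(-97/16) = -1/3*(-97/16) = 97/48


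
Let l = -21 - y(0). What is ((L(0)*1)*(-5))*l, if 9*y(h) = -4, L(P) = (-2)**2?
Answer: 3700/9 ≈ 411.11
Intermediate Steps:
L(P) = 4
y(h) = -4/9 (y(h) = (1/9)*(-4) = -4/9)
l = -185/9 (l = -21 - 1*(-4/9) = -21 + 4/9 = -185/9 ≈ -20.556)
((L(0)*1)*(-5))*l = ((4*1)*(-5))*(-185/9) = (4*(-5))*(-185/9) = -20*(-185/9) = 3700/9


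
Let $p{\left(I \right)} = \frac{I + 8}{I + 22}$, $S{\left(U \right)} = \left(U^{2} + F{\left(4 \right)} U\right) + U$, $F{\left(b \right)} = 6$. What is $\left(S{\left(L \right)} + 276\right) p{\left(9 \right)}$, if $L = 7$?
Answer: $\frac{6358}{31} \approx 205.1$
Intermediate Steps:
$S{\left(U \right)} = U^{2} + 7 U$ ($S{\left(U \right)} = \left(U^{2} + 6 U\right) + U = U^{2} + 7 U$)
$p{\left(I \right)} = \frac{8 + I}{22 + I}$
$\left(S{\left(L \right)} + 276\right) p{\left(9 \right)} = \left(7 \left(7 + 7\right) + 276\right) \frac{8 + 9}{22 + 9} = \left(7 \cdot 14 + 276\right) \frac{1}{31} \cdot 17 = \left(98 + 276\right) \frac{1}{31} \cdot 17 = 374 \cdot \frac{17}{31} = \frac{6358}{31}$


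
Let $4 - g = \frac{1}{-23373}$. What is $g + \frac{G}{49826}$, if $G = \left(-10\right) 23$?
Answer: $\frac{332357602}{83184507} \approx 3.9954$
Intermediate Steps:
$G = -230$
$g = \frac{93493}{23373}$ ($g = 4 - \frac{1}{-23373} = 4 - - \frac{1}{23373} = 4 + \frac{1}{23373} = \frac{93493}{23373} \approx 4.0$)
$g + \frac{G}{49826} = \frac{93493}{23373} - \frac{230}{49826} = \frac{93493}{23373} - \frac{115}{24913} = \frac{332357602}{83184507}$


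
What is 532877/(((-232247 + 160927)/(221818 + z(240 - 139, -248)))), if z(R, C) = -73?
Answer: -23632562073/14264 ≈ -1.6568e+6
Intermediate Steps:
532877/(((-232247 + 160927)/(221818 + z(240 - 139, -248)))) = 532877/(((-232247 + 160927)/(221818 - 73))) = 532877/((-71320/221745)) = 532877/((-71320*1/221745)) = 532877/(-14264/44349) = 532877*(-44349/14264) = -23632562073/14264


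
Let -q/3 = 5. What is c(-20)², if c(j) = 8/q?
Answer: 64/225 ≈ 0.28444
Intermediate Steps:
q = -15 (q = -3*5 = -15)
c(j) = -8/15 (c(j) = 8/(-15) = 8*(-1/15) = -8/15)
c(-20)² = (-8/15)² = 64/225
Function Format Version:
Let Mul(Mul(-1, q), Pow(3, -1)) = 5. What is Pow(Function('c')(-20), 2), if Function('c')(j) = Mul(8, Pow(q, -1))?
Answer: Rational(64, 225) ≈ 0.28444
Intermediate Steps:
q = -15 (q = Mul(-3, 5) = -15)
Function('c')(j) = Rational(-8, 15) (Function('c')(j) = Mul(8, Pow(-15, -1)) = Mul(8, Rational(-1, 15)) = Rational(-8, 15))
Pow(Function('c')(-20), 2) = Pow(Rational(-8, 15), 2) = Rational(64, 225)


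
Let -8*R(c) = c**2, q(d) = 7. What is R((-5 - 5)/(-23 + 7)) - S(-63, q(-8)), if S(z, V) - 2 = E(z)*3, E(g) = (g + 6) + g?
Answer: 183271/512 ≈ 357.95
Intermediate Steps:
E(g) = 6 + 2*g (E(g) = (6 + g) + g = 6 + 2*g)
R(c) = -c**2/8
S(z, V) = 20 + 6*z (S(z, V) = 2 + (6 + 2*z)*3 = 2 + (18 + 6*z) = 20 + 6*z)
R((-5 - 5)/(-23 + 7)) - S(-63, q(-8)) = -(-5 - 5)**2/(-23 + 7)**2/8 - (20 + 6*(-63)) = -(-10/(-16))**2/8 - (20 - 378) = -(-10*(-1/16))**2/8 - 1*(-358) = -(5/8)**2/8 + 358 = -1/8*25/64 + 358 = -25/512 + 358 = 183271/512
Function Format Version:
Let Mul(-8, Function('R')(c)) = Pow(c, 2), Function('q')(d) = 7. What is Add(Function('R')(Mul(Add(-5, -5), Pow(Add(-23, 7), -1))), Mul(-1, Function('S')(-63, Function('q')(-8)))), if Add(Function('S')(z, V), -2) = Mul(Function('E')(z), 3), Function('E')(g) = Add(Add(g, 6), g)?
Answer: Rational(183271, 512) ≈ 357.95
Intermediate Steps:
Function('E')(g) = Add(6, Mul(2, g)) (Function('E')(g) = Add(Add(6, g), g) = Add(6, Mul(2, g)))
Function('R')(c) = Mul(Rational(-1, 8), Pow(c, 2))
Function('S')(z, V) = Add(20, Mul(6, z)) (Function('S')(z, V) = Add(2, Mul(Add(6, Mul(2, z)), 3)) = Add(2, Add(18, Mul(6, z))) = Add(20, Mul(6, z)))
Add(Function('R')(Mul(Add(-5, -5), Pow(Add(-23, 7), -1))), Mul(-1, Function('S')(-63, Function('q')(-8)))) = Add(Mul(Rational(-1, 8), Pow(Mul(Add(-5, -5), Pow(Add(-23, 7), -1)), 2)), Mul(-1, Add(20, Mul(6, -63)))) = Add(Mul(Rational(-1, 8), Pow(Mul(-10, Pow(-16, -1)), 2)), Mul(-1, Add(20, -378))) = Add(Mul(Rational(-1, 8), Pow(Mul(-10, Rational(-1, 16)), 2)), Mul(-1, -358)) = Add(Mul(Rational(-1, 8), Pow(Rational(5, 8), 2)), 358) = Add(Mul(Rational(-1, 8), Rational(25, 64)), 358) = Add(Rational(-25, 512), 358) = Rational(183271, 512)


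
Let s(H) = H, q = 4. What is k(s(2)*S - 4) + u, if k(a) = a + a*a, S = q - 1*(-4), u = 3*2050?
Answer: 6306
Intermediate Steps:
u = 6150
S = 8 (S = 4 - 1*(-4) = 4 + 4 = 8)
k(a) = a + a²
k(s(2)*S - 4) + u = (2*8 - 4)*(1 + (2*8 - 4)) + 6150 = (16 - 4)*(1 + (16 - 4)) + 6150 = 12*(1 + 12) + 6150 = 12*13 + 6150 = 156 + 6150 = 6306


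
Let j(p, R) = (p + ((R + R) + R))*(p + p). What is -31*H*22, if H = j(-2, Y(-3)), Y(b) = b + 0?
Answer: -30008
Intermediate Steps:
Y(b) = b
j(p, R) = 2*p*(p + 3*R) (j(p, R) = (p + (2*R + R))*(2*p) = (p + 3*R)*(2*p) = 2*p*(p + 3*R))
H = 44 (H = 2*(-2)*(-2 + 3*(-3)) = 2*(-2)*(-2 - 9) = 2*(-2)*(-11) = 44)
-31*H*22 = -31*44*22 = -1364*22 = -30008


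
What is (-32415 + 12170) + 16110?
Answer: -4135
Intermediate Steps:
(-32415 + 12170) + 16110 = -20245 + 16110 = -4135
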